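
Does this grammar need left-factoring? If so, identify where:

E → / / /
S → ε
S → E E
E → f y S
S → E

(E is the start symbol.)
Yes, S has productions with common prefix 'E'

Left-factoring is needed when two productions for the same non-terminal
share a common prefix on the right-hand side.

Productions for E:
  E → / / /
  E → f y S
Productions for S:
  S → ε
  S → E E
  S → E

Found common prefix 'E' in productions for S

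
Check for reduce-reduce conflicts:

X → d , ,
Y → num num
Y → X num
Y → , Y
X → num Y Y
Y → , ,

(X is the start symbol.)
No reduce-reduce conflicts

A reduce-reduce conflict occurs when an LR(0) state has two complete items [A → α .] and [B → β .] — both call for a reduction, and with no lookahead the parser cannot choose between them.

Augment with X' → X and build the canonical LR(0) collection (I0 = CLOSURE({[X' → . X]}), then GOTO on every symbol after a dot until no new states appear). It has 15 states:
  I0: { [X → . d , ,], [X → . num Y Y], [X' → . X] }  — shift
  I1: { [X' → X .] }  — accept
  I2: { [X → d . , ,] }  — shift
  I3: { [X → . d , ,], [X → . num Y Y], [X → num . Y Y], [Y → . , ,], [Y → . , Y], [Y → . X num], [Y → . num num] }  — shift
  I4: { [X → . d , ,], [X → . num Y Y], [Y → , . ,], [Y → , . Y], [Y → . , ,], [Y → . , Y], [Y → . X num], [Y → . num num] }  — shift
  I5: { [Y → X . num] }  — shift
  I6: { [X → . d , ,], [X → . num Y Y], [X → num Y . Y], [Y → . , ,], [Y → . , Y], [Y → . X num], [Y → . num num] }  — shift
  I7: { [X → . d , ,], [X → . num Y Y], [X → num . Y Y], [Y → . , ,], [Y → . , Y], [Y → . X num], [Y → . num num], [Y → num . num] }  — shift
  I8: { [X → . d , ,], [X → . num Y Y], [X → num . Y Y], [Y → . , ,], [Y → . , Y], [Y → . X num], [Y → . num num], [Y → num . num], [Y → num num .] }  — shift, reduce
  I9: { [X → num Y Y .] }  — reduce
  I10: { [Y → X num .] }  — reduce
  I11: { [X → . d , ,], [X → . num Y Y], [Y → , , .], [Y → , . ,], [Y → , . Y], [Y → . , ,], [Y → . , Y], [Y → . X num], [Y → . num num] }  — shift, reduce
  I12: { [Y → , Y .] }  — reduce
  I13: { [X → d , . ,] }  — shift
  I14: { [X → d , , .] }  — reduce

No state contains more than one complete item.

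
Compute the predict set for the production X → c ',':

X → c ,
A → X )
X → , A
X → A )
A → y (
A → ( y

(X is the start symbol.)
{ 'c' }

PREDICT(X → c ',') = (FIRST(RHS) \ {ε}) ∪ (FOLLOW(X) if ε ∈ FIRST(RHS), i.e. RHS ⇒* ε)
FIRST(c ',') = { 'c' }
ε ∉ FIRST(c ','), so FOLLOW(X) is not added.
PREDICT(X → c ',') = { 'c' }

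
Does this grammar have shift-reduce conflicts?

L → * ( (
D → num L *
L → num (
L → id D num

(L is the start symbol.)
No shift-reduce conflicts

A shift-reduce conflict occurs when an LR(0) state has both:
  - a complete (reduce) item [A → α .] (dot at the end), and
  - a shift item [B → β . c γ] (dot before a terminal).

Augment with L' → L and build the canonical LR(0) collection (I0 = CLOSURE({[L' → . L]}), then GOTO on every symbol after a dot until no new states appear). It has 13 states:
  I0: { [L → . * ( (], [L → . id D num], [L → . num (], [L' → . L] }  — shift
  I1: { [L → * . ( (] }  — shift
  I2: { [L' → L .] }  — accept
  I3: { [D → . num L *], [L → id . D num] }  — shift
  I4: { [L → num . (] }  — shift
  I5: { [L → num ( .] }  — reduce
  I6: { [L → id D . num] }  — shift
  I7: { [D → num . L *], [L → . * ( (], [L → . id D num], [L → . num (] }  — shift
  I8: { [D → num L . *] }  — shift
  I9: { [D → num L * .] }  — reduce
  I10: { [L → id D num .] }  — reduce
  I11: { [L → * ( . (] }  — shift
  I12: { [L → * ( ( .] }  — reduce

No state contains both a complete item and a shift item.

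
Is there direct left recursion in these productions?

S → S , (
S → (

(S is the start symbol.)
Yes, S is left-recursive

S → S , (: LEFT RECURSIVE (starts with S)
S → (: starts with '('

The grammar has direct left recursion on: S.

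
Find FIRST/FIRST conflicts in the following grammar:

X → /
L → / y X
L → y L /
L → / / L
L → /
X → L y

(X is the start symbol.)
Yes. X → '/' / X → L y on { '/' }; L → '/' y X / L → '/' '/' L on { '/' }; L → '/' y X / L → '/' on { '/' }; L → '/' '/' L / L → '/' on { '/' }

A FIRST/FIRST conflict occurs when two productions N → α and N → β for the same non-terminal have FIRST(α) ∩ FIRST(β) ≠ ∅ (with ε ∈ FIRST of a nullable right-hand side, so two nullable alternatives also conflict).

FIRST sets of the non-terminals at (or reachable through a nullable prefix from) the front of some alternative:
  FIRST(L) = { '/', 'y' }

Productions for X:
  X → /: FIRST = { '/' }
  X → L y: FIRST = { '/', 'y' }
Productions for L:
  L → / y X: FIRST = { '/' }
  L → y L /: FIRST = { 'y' }
  L → / / L: FIRST = { '/' }
  L → /: FIRST = { '/' }

Conflict for X: X → / and X → L y
  Overlap: { '/' }
Conflict for L: L → / y X and L → / / L
  Overlap: { '/' }
Conflict for L: L → / y X and L → /
  Overlap: { '/' }
Conflict for L: L → / / L and L → /
  Overlap: { '/' }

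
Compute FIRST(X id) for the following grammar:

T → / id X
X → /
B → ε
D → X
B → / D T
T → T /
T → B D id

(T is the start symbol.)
FIRST sets of the non-terminals involved (from the grammar, by fixed-point iteration):
  FIRST(X) = { '/' }

To compute FIRST(X id), process the symbols left to right:
Symbol X is a non-terminal. Add FIRST(X) \ {ε} = { '/' }
X is not nullable (ε ∉ FIRST(X)), so stop here.
FIRST(X id) = { '/' }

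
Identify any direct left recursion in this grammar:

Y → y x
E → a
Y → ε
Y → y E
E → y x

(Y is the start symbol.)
Y → y x: starts with y
E → a: starts with a
Y → ε: starts with ε
Y → y E: starts with y
E → y x: starts with y

No direct left recursion found.

Answer: No direct left recursion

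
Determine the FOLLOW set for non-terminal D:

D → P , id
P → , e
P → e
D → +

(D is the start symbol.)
{ $ }

D is the start symbol, so $ ∈ FOLLOW(D).
D does not occur on any right-hand side.

Taking the union: FOLLOW(D) = { $ }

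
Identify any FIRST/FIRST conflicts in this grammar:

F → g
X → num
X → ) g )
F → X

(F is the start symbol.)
No FIRST/FIRST conflicts.

A FIRST/FIRST conflict occurs when two productions N → α and N → β for the same non-terminal have FIRST(α) ∩ FIRST(β) ≠ ∅ (with ε ∈ FIRST of a nullable right-hand side, so two nullable alternatives also conflict).

FIRST sets of the non-terminals at (or reachable through a nullable prefix from) the front of some alternative:
  FIRST(X) = { ')', 'num' }

Productions for F:
  F → g: FIRST = { 'g' }
  F → X: FIRST = { ')', 'num' }
Productions for X:
  X → num: FIRST = { 'num' }
  X → ) g ): FIRST = { ')' }

All alternatives of each non-terminal have pairwise disjoint FIRST sets.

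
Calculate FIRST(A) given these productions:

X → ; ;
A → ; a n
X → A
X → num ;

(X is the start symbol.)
{ ';' }

To compute FIRST(A), examine every production with A on the left-hand side, reading each right-hand side left to right until a non-nullable symbol is reached.

From A → ; a n:
  - ';' is a terminal: add ';' and stop

Collecting: FIRST(A) = { ';' }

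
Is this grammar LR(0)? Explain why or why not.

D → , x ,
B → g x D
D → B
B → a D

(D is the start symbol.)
Augment with D' → D and build the canonical LR(0) collection (I0 = CLOSURE({[D' → . D]}), then GOTO on every symbol after a dot until no new states appear). It has 11 states:
  I0: { [B → . a D], [B → . g x D], [D → . , x ,], [D → . B], [D' → . D] }  — shift
  I1: { [D → , . x ,] }  — shift
  I2: { [D → B .] }  — reduce
  I3: { [D' → D .] }  — accept
  I4: { [B → . a D], [B → . g x D], [B → a . D], [D → . , x ,], [D → . B] }  — shift
  I5: { [B → g . x D] }  — shift
  I6: { [B → . a D], [B → . g x D], [B → g x . D], [D → . , x ,], [D → . B] }  — shift
  I7: { [B → g x D .] }  — reduce
  I8: { [B → a D .] }  — reduce
  I9: { [D → , x . ,] }  — shift
  I10: { [D → , x , .] }  — reduce

Every state is either a pure shift/goto state or contains exactly one complete item and nothing to shift — no conflicts. The grammar is LR(0).

Answer: Yes, the grammar is LR(0)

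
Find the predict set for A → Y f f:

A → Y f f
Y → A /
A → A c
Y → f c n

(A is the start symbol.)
{ 'f' }

PREDICT(A → Y f f) = (FIRST(RHS) \ {ε}) ∪ (FOLLOW(A) if ε ∈ FIRST(RHS), i.e. RHS ⇒* ε)
FIRST(Y) = { 'f' }
FIRST(Y f f) = { 'f' }
ε ∉ FIRST(Y f f), so FOLLOW(A) is not added.
PREDICT(A → Y f f) = { 'f' }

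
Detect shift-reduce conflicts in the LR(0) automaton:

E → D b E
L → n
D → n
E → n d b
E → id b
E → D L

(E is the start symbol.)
Yes — I4: [D → n .] vs [E → n . d b]

Augment with E' → E and build the canonical LR(0) collection (I0 = CLOSURE({[E' → . E]}), then GOTO on every symbol after a dot until no new states appear). It has 12 states:
  I0: { [D → . n], [E → . D L], [E → . D b E], [E → . id b], [E → . n d b], [E' → . E] }  — shift
  I1: { [E → D . L], [E → D . b E], [L → . n] }  — shift
  I2: { [E' → E .] }  — accept
  I3: { [E → id . b] }  — shift
  I4: { [D → n .], [E → n . d b] }  — shift, reduce
  I5: { [E → n d . b] }  — shift
  I6: { [E → n d b .] }  — reduce
  I7: { [E → id b .] }  — reduce
  I8: { [E → D L .] }  — reduce
  I9: { [D → . n], [E → . D L], [E → . D b E], [E → . id b], [E → . n d b], [E → D b . E] }  — shift
  I10: { [L → n .] }  — reduce
  I11: { [E → D b E .] }  — reduce

I4 contains reduce item [D → n .] and shift item [E → n . d b] — shift-reduce conflict.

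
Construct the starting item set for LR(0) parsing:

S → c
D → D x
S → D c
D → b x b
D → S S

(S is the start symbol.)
{ [D → . D x], [D → . S S], [D → . b x b], [S → . D c], [S → . c], [S' → . S] }

First, augment the grammar with S' → S
I₀ = CLOSURE({ [S' → . S] }):
  [S' → . S] has the dot before S: add [S → . c], [S → . D c]
  [S → . D c] has the dot before D: add [D → . D x], [D → . b x b], [D → . S S]
No further items can be added.

I₀ = { [D → . D x], [D → . S S], [D → . b x b], [S → . D c], [S → . c], [S' → . S] }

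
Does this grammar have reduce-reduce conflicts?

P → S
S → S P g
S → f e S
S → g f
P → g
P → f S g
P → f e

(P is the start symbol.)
Yes — I14: [P → f S g .] vs [P → g .]

Augment with P' → P and build the canonical LR(0) collection (I0 = CLOSURE({[P' → . P]}), then GOTO on every symbol after a dot until no new states appear). It has 15 states:
  I0: { [P → . S], [P → . f S g], [P → . f e], [P → . g], [P' → . P], [S → . S P g], [S → . f e S], [S → . g f] }  — shift
  I1: { [P' → P .] }  — accept
  I2: { [P → . S], [P → . f S g], [P → . f e], [P → . g], [P → S .], [S → . S P g], [S → . f e S], [S → . g f], [S → S . P g] }  — shift, reduce
  I3: { [P → f . S g], [P → f . e], [S → . S P g], [S → . f e S], [S → . g f], [S → f . e S] }  — shift
  I4: { [P → g .], [S → g . f] }  — shift, reduce
  I5: { [S → g f .] }  — reduce
  I6: { [P → . S], [P → . f S g], [P → . f e], [P → . g], [P → f S . g], [S → . S P g], [S → . f e S], [S → . g f], [S → S . P g] }  — shift
  I7: { [P → f e .], [S → . S P g], [S → . f e S], [S → . g f], [S → f e . S] }  — shift, reduce
  I8: { [S → f . e S] }  — shift
  I9: { [S → g . f] }  — shift
  I10: { [S → . S P g], [S → . f e S], [S → . g f], [S → f e . S] }  — shift
  I11: { [P → . S], [P → . f S g], [P → . f e], [P → . g], [S → . S P g], [S → . f e S], [S → . g f], [S → S . P g], [S → f e S .] }  — shift, reduce
  I12: { [S → S P . g] }  — shift
  I13: { [S → S P g .] }  — reduce
  I14: { [P → f S g .], [P → g .], [S → g . f] }  — shift, 2 reduces

I14 contains complete items [P → f S g .], [P → g .] — reduce-reduce conflict.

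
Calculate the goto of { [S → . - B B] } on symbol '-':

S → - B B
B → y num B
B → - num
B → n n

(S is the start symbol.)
GOTO(I, '-') = CLOSURE({ [A → αX.β] : [A → α.Xβ] ∈ I, X = '-' })

Items with dot before '-', with the dot advanced:
  [S → . - B B] → [S → - . B B]
Closure of the advanced items:
  [S → - . B B] has the dot before B: add [B → . y num B], [B → . - num], [B → . n n]

GOTO = { [B → . - num], [B → . n n], [B → . y num B], [S → - . B B] }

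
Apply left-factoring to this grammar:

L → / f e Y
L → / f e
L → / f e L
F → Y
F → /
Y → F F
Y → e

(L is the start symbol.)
L → / f e L'
L' → Y
L' → ε
L' → L
F → Y
F → /
Y → F F
Y → e

Left-factoring transforms A → αβ₁ | αβ₂ into A → αA' and A' → β₁ | β₂
(α is the longest common prefix among the alternatives). Repeat until
no nonterminal has two alternatives with a common prefix.

Round 1: L has alternatives sharing prefix '/ f e'. Introduce L': L → / f e L'
  Add: L' → Y
  Add: L' → ε
  Add: L' → L

No remaining common prefixes — done.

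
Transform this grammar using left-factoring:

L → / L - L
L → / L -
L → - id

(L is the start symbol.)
Left-factoring transforms A → αβ₁ | αβ₂ into A → αA' and A' → β₁ | β₂
(α is the longest common prefix among the alternatives). Repeat until
no nonterminal has two alternatives with a common prefix.

Round 1: L has alternatives sharing prefix '/ L -'. Introduce L': L → / L - L'
  Add: L' → L
  Add: L' → ε

No remaining common prefixes — done.

Resulting grammar:
L → / L - L'
L' → L
L' → ε
L → - id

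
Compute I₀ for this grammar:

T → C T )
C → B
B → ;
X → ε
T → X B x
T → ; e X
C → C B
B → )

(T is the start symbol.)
First, augment the grammar with T' → T
I₀ = CLOSURE({ [T' → . T] }):
  [T' → . T] has the dot before T: add [T → . C T )], [T → . X B x], [T → . ; e X]
  [T → . C T )] has the dot before C: add [C → . B], [C → . C B]
  [T → . X B x] has the dot before X: add [X → .]
  [C → . B] has the dot before B: add [B → . ;], [B → . )]
No further items can be added.

I₀ = { [B → . )], [B → . ;], [C → . B], [C → . C B], [T → . ; e X], [T → . C T )], [T → . X B x], [T' → . T], [X → .] }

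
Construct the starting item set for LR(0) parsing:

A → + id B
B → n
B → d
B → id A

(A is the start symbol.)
{ [A → . + id B], [A' → . A] }

First, augment the grammar with A' → A
I₀ = CLOSURE({ [A' → . A] }):
  [A' → . A] has the dot before A: add [A → . + id B]
No further items can be added.

I₀ = { [A → . + id B], [A' → . A] }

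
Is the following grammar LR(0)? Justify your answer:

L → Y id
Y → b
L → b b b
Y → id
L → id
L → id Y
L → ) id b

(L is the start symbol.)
Augment with L' → L and build the canonical LR(0) collection (I0 = CLOSURE({[L' → . L]}), then GOTO on every symbol after a dot until no new states appear). It has 14 states:
  I0: { [L → . ) id b], [L → . Y id], [L → . b b b], [L → . id Y], [L → . id], [L' → . L], [Y → . b], [Y → . id] }  — shift
  I1: { [L → ) . id b] }  — shift
  I2: { [L' → L .] }  — accept
  I3: { [L → Y . id] }  — shift
  I4: { [L → b . b b], [Y → b .] }  — shift, reduce
  I5: { [L → id . Y], [L → id .], [Y → . b], [Y → . id], [Y → id .] }  — shift, 2 reduces
  I6: { [L → id Y .] }  — reduce
  I7: { [Y → b .] }  — reduce
  I8: { [Y → id .] }  — reduce
  I9: { [L → b b . b] }  — shift
  I10: { [L → b b b .] }  — reduce
  I11: { [L → Y id .] }  — reduce
  I12: { [L → ) id . b] }  — shift
  I13: { [L → ) id b .] }  — reduce

Conflict in state I4:
  Shift-reduce conflict between [Y → b .] and [L → b . b b]
So the grammar is NOT LR(0).

Answer: No. Shift-reduce conflict between [Y → b .] and [L → b . b b]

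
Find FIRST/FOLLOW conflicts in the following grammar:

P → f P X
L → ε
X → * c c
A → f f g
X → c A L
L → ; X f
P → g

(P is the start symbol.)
A FIRST/FOLLOW conflict occurs when a non-terminal N has a nullable alternative N → β (β ⇒* ε) and another alternative N → α with FIRST(α) ∩ FOLLOW(N) ≠ ∅: on such a lookahead the parser cannot decide between expanding α and letting N vanish via β.

Nullable non-terminals: L.

L: nullable alternative(s) L → ε; FOLLOW(L) = { $, '*', 'c', 'f' }
  L → ε: FIRST \ {ε} = { } — this is the only nullable alternative, skip
  L → ; X f: FIRST \ {ε} = { ';' } — disjoint from FOLLOW(L)

A, P, X have no nullable alternative, so no FIRST/FOLLOW check is needed there.

No FIRST/FOLLOW conflicts found.

Answer: No FIRST/FOLLOW conflicts.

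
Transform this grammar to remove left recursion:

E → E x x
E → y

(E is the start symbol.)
E is directly left-recursive. The standard transformation for
  A → A α₁ | ... | A α_m | β₁ | ... | β_n
is
  A  → β₁ A' | ... | β_n A'
  A' → α₁ A' | ... | α_m A' | ε

E → y becomes E → y E'
E → E x x becomes E' → x x E'
Add E' → ε

Resulting grammar:
E → y E'
E' → x x E'
E' → ε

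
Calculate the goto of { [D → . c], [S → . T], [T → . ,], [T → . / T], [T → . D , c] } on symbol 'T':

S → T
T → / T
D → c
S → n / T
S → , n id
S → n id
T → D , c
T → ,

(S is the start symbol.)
GOTO(I, 'T') = CLOSURE({ [A → αX.β] : [A → α.Xβ] ∈ I, X = 'T' })

Items with dot before 'T', with the dot advanced:
  [S → . T] → [S → T .]
Closure adds nothing (no advanced item has the dot before a non-terminal).

GOTO = { [S → T .] }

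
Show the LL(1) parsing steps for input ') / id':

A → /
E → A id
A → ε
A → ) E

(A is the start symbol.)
LL(1) parsing maintains a stack (initially the start symbol over $) and the input. At each step: if the stack top is a terminal, match it against the current input token; if it is a non-terminal N, replace it with the RHS of M[N, lookahead] (the unique production whose predict set contains the lookahead).

Stack is shown with the top on the left.

Stack   Input     Action
------------------------
A $     ) / id $  output A → ) E
) E $   ) / id $  match ')'
E $     / id $    output E → A id
A id $  / id $    output A → /
/ id $  / id $    match '/'
id $    id $      match 'id'
$       $         accept

The string is accepted.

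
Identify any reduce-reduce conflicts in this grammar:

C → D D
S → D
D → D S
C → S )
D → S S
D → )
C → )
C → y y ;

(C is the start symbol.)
A reduce-reduce conflict occurs when an LR(0) state has two complete items [A → α .] and [B → β .] — both call for a reduction, and with no lookahead the parser cannot choose between them.

Augment with C' → C and build the canonical LR(0) collection (I0 = CLOSURE({[C' → . C]}), then GOTO on every symbol after a dot until no new states appear). It has 14 states:
  I0: { [C → . )], [C → . D D], [C → . S )], [C → . y y ;], [C' → . C], [D → . )], [D → . D S], [D → . S S], [S → . D] }  — shift
  I1: { [C → ) .], [D → ) .] }  — 2 reduces
  I2: { [C' → C .] }  — accept
  I3: { [C → D . D], [D → . )], [D → . D S], [D → . S S], [D → D . S], [S → . D], [S → D .] }  — shift, reduce
  I4: { [C → S . )], [D → . )], [D → . D S], [D → . S S], [D → S . S], [S → . D] }  — shift
  I5: { [C → y . y ;] }  — shift
  I6: { [C → y y . ;] }  — shift
  I7: { [C → y y ; .] }  — reduce
  I8: { [C → S ) .], [D → ) .] }  — 2 reduces
  I9: { [D → . )], [D → . D S], [D → . S S], [D → D . S], [S → . D], [S → D .] }  — shift, reduce
  I10: { [D → . )], [D → . D S], [D → . S S], [D → S . S], [D → S S .], [S → . D] }  — shift, reduce
  I11: { [D → ) .] }  — reduce
  I12: { [D → . )], [D → . D S], [D → . S S], [D → D S .], [D → S . S], [S → . D] }  — shift, reduce
  I13: { [C → D D .], [D → . )], [D → . D S], [D → . S S], [D → D . S], [S → . D], [S → D .] }  — shift, 2 reduces

I1 contains complete items [C → ) .], [D → ) .] — reduce-reduce conflict.
I8 contains complete items [C → S ) .], [D → ) .] — reduce-reduce conflict.
I13 contains complete items [C → D D .], [S → D .] — reduce-reduce conflict.

Answer: Yes — I1: [C → ) .] vs [D → ) .]; I8: [C → S ) .] vs [D → ) .]; I13: [C → D D .] vs [S → D .]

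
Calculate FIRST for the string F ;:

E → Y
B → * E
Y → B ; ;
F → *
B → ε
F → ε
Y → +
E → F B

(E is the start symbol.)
{ '*', ';' }

FIRST sets of the non-terminals involved (from the grammar, by fixed-point iteration):
  FIRST(F) = { '*', ε }

To compute FIRST(F ;), process the symbols left to right:
Symbol F is a non-terminal. Add FIRST(F) \ {ε} = { '*' }
F is nullable (ε ∈ FIRST(F)), continue to the next symbol.
Symbol ; is a terminal. Add ';' and stop.
FIRST(F ;) = { '*', ';' }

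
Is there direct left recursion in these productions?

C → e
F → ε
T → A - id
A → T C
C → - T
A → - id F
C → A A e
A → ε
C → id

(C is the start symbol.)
No direct left recursion

C → e: starts with e
F → ε: starts with ε
T → A - id: starts with A
A → T C: starts with T
C → - T: starts with '-'
A → - id F: starts with '-'
C → A A e: starts with A
A → ε: starts with ε
C → id: starts with id

No direct left recursion found.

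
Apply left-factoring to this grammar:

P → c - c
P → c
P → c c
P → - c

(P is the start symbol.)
Left-factoring transforms A → αβ₁ | αβ₂ into A → αA' and A' → β₁ | β₂
(α is the longest common prefix among the alternatives). Repeat until
no nonterminal has two alternatives with a common prefix.

Round 1: P has alternatives sharing prefix 'c'. Introduce P': P → c P'
  Add: P' → - c
  Add: P' → ε
  Add: P' → c

No remaining common prefixes — done.

Resulting grammar:
P → c P'
P' → - c
P' → ε
P' → c
P → - c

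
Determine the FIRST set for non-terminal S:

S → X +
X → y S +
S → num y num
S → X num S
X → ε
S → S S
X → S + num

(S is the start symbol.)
{ '+', 'num', 'y' }

To compute FIRST(S), examine every production with S on the left-hand side, reading each right-hand side left to right until a non-nullable symbol is reached.

FIRST sets of the other non-terminals involved (by the same procedure, iterated to a fixed point):
  FIRST(X) = { '+', 'num', 'y', ε }

From S → X +:
  - X is a non-terminal: add FIRST(X) \ {ε} = { '+', 'num', 'y' }
    X is nullable, so continue to the next symbol
  - '+' is a terminal: add '+' and stop
From S → num y num:
  - num is a terminal: add 'num' and stop
From S → X num S:
  - X is a non-terminal: add FIRST(X) \ {ε} = { '+', 'num', 'y' }
    X is nullable, so continue to the next symbol
  - num is a terminal: add 'num' and stop
From S → S S:
  - S is the symbol being defined: contributes nothing new
    S is not nullable, so stop

Collecting: FIRST(S) = { '+', 'num', 'y' }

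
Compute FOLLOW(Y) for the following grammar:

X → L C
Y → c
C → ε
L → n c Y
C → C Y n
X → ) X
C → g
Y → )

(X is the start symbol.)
{ $, ')', 'c', 'g', 'n' }

In L → n c Y: Y is at the end, add FOLLOW(L)
In C → C Y n: Y is followed by n, add FIRST(n) \ {ε} = { 'n' }

The FOLLOW sets referred to above (computed the same way, to a fixed point):
  FOLLOW(L) = { $, ')', 'c', 'g' }

Taking the union: FOLLOW(Y) = { $, ')', 'c', 'g', 'n' }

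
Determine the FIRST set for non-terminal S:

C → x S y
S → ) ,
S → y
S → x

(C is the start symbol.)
{ ')', 'x', 'y' }

From S → ) ,:
  - ')' is a terminal: add ')' and stop
From S → y:
  - y is a terminal: add 'y' and stop
From S → x:
  - x is a terminal: add 'x' and stop

Collecting: FIRST(S) = { ')', 'x', 'y' }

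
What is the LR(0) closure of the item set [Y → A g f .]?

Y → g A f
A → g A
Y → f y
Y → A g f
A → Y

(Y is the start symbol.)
{ [Y → A g f .] }

To compute CLOSURE, for each item [A → α.Bβ] where B is a non-terminal, add [B → .γ] for all productions B → γ; repeat for the newly added items until nothing changes.

Start with: [Y → A g f .]
The dot is at the end, so nothing is added.

CLOSURE = { [Y → A g f .] }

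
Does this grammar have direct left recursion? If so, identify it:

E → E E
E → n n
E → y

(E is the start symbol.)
Yes, E is left-recursive

E → E E: LEFT RECURSIVE (starts with E)
E → n n: starts with n
E → y: starts with y

The grammar has direct left recursion on: E.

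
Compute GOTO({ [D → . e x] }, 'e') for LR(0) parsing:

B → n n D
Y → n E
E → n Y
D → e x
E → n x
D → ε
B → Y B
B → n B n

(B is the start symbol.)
GOTO(I, 'e') = CLOSURE({ [A → αX.β] : [A → α.Xβ] ∈ I, X = 'e' })

Items with dot before 'e', with the dot advanced:
  [D → . e x] → [D → e . x]
Closure adds nothing (no advanced item has the dot before a non-terminal).

GOTO = { [D → e . x] }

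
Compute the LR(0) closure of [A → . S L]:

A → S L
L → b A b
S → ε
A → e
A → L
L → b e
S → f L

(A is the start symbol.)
{ [A → . S L], [S → . f L], [S → .] }

To compute CLOSURE, for each item [A → α.Bβ] where B is a non-terminal, add [B → .γ] for all productions B → γ; repeat for the newly added items until nothing changes.

Start with: [A → . S L]
  [A → . S L] has the dot before S: add [S → .], [S → . f L]
No further items can be added.

CLOSURE = { [A → . S L], [S → . f L], [S → .] }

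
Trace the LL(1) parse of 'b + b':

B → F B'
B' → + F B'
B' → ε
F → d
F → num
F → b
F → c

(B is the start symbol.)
LL(1) parsing maintains a stack (initially the start symbol over $) and the input. At each step: if the stack top is a terminal, match it against the current input token; if it is a non-terminal N, replace it with the RHS of M[N, lookahead] (the unique production whose predict set contains the lookahead).

Stack is shown with the top on the left.

Stack     Input    Action
-------------------------
B $       b + b $  output B → F B'
F B' $    b + b $  output F → b
b B' $    b + b $  match 'b'
B' $      + b $    output B' → + F B'
+ F B' $  + b $    match '+'
F B' $    b $      output F → b
b B' $    b $      match 'b'
B' $      $        output B' → ε
$         $        accept

The string is accepted.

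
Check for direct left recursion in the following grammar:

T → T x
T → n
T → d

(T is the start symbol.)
Yes, T is left-recursive

Direct left recursion occurs when N → N α for some non-terminal N (the right-hand side begins with the left-hand side itself).

T → T x: LEFT RECURSIVE (starts with T)
T → n: starts with n
T → d: starts with d

The grammar has direct left recursion on: T.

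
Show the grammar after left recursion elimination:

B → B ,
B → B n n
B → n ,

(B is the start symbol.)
B → n , B'
B' → , B'
B' → n n B'
B' → ε

B is directly left-recursive. The standard transformation for
  A → A α₁ | ... | A α_m | β₁ | ... | β_n
is
  A  → β₁ A' | ... | β_n A'
  A' → α₁ A' | ... | α_m A' | ε

B → n , becomes B → n , B'
B → B , becomes B' → , B'
B → B n n becomes B' → n n B'
Add B' → ε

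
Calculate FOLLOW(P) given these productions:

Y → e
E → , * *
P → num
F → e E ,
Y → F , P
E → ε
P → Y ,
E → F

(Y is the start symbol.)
To compute FOLLOW(P), find every occurrence of P on a right-hand side N → α P β: add FIRST(β) \ {ε}, and if β is empty or nullable also add FOLLOW(N). Iterate to a fixed point.

In Y → F , P: P is at the end, add FOLLOW(Y)

The FOLLOW sets referred to above (computed the same way, to a fixed point):
  FOLLOW(Y) = { $, ',' }

Taking the union: FOLLOW(P) = { $, ',' }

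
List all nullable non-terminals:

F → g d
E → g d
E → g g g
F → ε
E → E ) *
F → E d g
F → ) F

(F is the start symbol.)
{ 'F' }

ε-productions: F → ε
So F is immediately nullable.
No further non-terminal can be added: every production for the remaining non-terminals contains a terminal or a non-nullable non-terminal.
Nullable = { 'F' }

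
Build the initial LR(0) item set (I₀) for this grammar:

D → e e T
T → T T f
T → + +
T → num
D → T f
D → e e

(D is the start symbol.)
{ [D → . T f], [D → . e e T], [D → . e e], [D' → . D], [T → . + +], [T → . T T f], [T → . num] }

First, augment the grammar with D' → D
I₀ = CLOSURE({ [D' → . D] }):
  [D' → . D] has the dot before D: add [D → . e e T], [D → . T f], [D → . e e]
  [D → . T f] has the dot before T: add [T → . T T f], [T → . + +], [T → . num]
No further items can be added.

I₀ = { [D → . T f], [D → . e e T], [D → . e e], [D' → . D], [T → . + +], [T → . T T f], [T → . num] }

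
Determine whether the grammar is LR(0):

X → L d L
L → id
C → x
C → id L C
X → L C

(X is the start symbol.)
Augment with X' → X and build the canonical LR(0) collection (I0 = CLOSURE({[X' → . X]}), then GOTO on every symbol after a dot until no new states appear). It has 11 states:
  I0: { [L → . id], [X → . L C], [X → . L d L], [X' → . X] }  — shift
  I1: { [C → . id L C], [C → . x], [X → L . C], [X → L . d L] }  — shift
  I2: { [X' → X .] }  — accept
  I3: { [L → id .] }  — reduce
  I4: { [X → L C .] }  — reduce
  I5: { [L → . id], [X → L d . L] }  — shift
  I6: { [C → id . L C], [L → . id] }  — shift
  I7: { [C → x .] }  — reduce
  I8: { [C → . id L C], [C → . x], [C → id L . C] }  — shift
  I9: { [C → id L C .] }  — reduce
  I10: { [X → L d L .] }  — reduce

Every state is either a pure shift/goto state or contains exactly one complete item and nothing to shift — no conflicts. The grammar is LR(0).

Answer: Yes, the grammar is LR(0)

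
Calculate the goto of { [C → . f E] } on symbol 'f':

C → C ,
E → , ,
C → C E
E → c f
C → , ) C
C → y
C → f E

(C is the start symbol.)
GOTO(I, 'f') = CLOSURE({ [A → αX.β] : [A → α.Xβ] ∈ I, X = 'f' })

Items with dot before 'f', with the dot advanced:
  [C → . f E] → [C → f . E]
Closure of the advanced items:
  [C → f . E] has the dot before E: add [E → . , ,], [E → . c f]

GOTO = { [C → f . E], [E → . , ,], [E → . c f] }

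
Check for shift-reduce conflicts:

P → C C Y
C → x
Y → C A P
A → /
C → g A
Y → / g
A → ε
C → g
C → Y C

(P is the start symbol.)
Yes — I2: [A → .] vs [A → . /]; I5: [A → .] vs [A → . /]; I9: [A → .] vs [A → . /]; I12: [A → / .] vs [Y → / . g]; I13: [A → .] vs [A → . /]; I14: [A → .] vs [A → . /]; I15: [P → C C Y .] vs [C → . g]

A shift-reduce conflict occurs when an LR(0) state has both:
  - a complete (reduce) item [A → α .] (dot at the end), and
  - a shift item [B → β . c γ] (dot before a terminal).

Augment with P' → P and build the canonical LR(0) collection (I0 = CLOSURE({[P' → . P]}), then GOTO on every symbol after a dot until no new states appear). It has 17 states:
  I0: { [C → . Y C], [C → . g A], [C → . g], [C → . x], [P → . C C Y], [P' → . P], [Y → . / g], [Y → . C A P] }  — shift
  I1: { [Y → / . g] }  — shift
  I2: { [A → . /], [A → .], [C → . Y C], [C → . g A], [C → . g], [C → . x], [P → C . C Y], [Y → . / g], [Y → . C A P], [Y → C . A P] }  — shift, reduce
  I3: { [P' → P .] }  — accept
  I4: { [C → . Y C], [C → . g A], [C → . g], [C → . x], [C → Y . C], [Y → . / g], [Y → . C A P] }  — shift
  I5: { [A → . /], [A → .], [C → g . A], [C → g .] }  — shift, 2 reduces
  I6: { [C → x .] }  — reduce
  I7: { [A → / .] }  — reduce
  I8: { [C → g A .] }  — reduce
  I9: { [A → . /], [A → .], [C → Y C .], [Y → C . A P] }  — shift, 2 reduces
  I10: { [C → . Y C], [C → . g A], [C → . g], [C → . x], [P → . C C Y], [Y → . / g], [Y → . C A P], [Y → C A . P] }  — shift
  I11: { [Y → C A P .] }  — reduce
  I12: { [A → / .], [Y → / . g] }  — shift, reduce
  I13: { [A → . /], [A → .], [C → . Y C], [C → . g A], [C → . g], [C → . x], [P → C C . Y], [Y → . / g], [Y → . C A P], [Y → C . A P] }  — shift, reduce
  I14: { [A → . /], [A → .], [Y → C . A P] }  — shift, reduce
  I15: { [C → . Y C], [C → . g A], [C → . g], [C → . x], [C → Y . C], [P → C C Y .], [Y → . / g], [Y → . C A P] }  — shift, reduce
  I16: { [Y → / g .] }  — reduce

I2 contains reduce item [A → .] and shift items [A → . /], [C → . g], [C → . g A], [C → . x], [Y → . / g] — shift-reduce conflict.
I5 contains reduce items [A → .], [C → g .] and shift item [A → . /] — shift-reduce conflict.
I9 contains reduce items [A → .], [C → Y C .] and shift item [A → . /] — shift-reduce conflict.
I12 contains reduce item [A → / .] and shift item [Y → / . g] — shift-reduce conflict.
I13 contains reduce item [A → .] and shift items [A → . /], [C → . g], [C → . g A], [C → . x], [Y → . / g] — shift-reduce conflict.
I14 contains reduce item [A → .] and shift item [A → . /] — shift-reduce conflict.
I15 contains reduce item [P → C C Y .] and shift items [C → . g], [C → . g A], [C → . x], [Y → . / g] — shift-reduce conflict.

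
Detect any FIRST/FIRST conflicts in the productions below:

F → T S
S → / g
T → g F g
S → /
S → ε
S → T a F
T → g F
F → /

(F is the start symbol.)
Yes. S → '/' g / S → '/' on { '/' }; T → g F g / T → g F on { 'g' }

FIRST sets of the non-terminals at (or reachable through a nullable prefix from) the front of some alternative:
  FIRST(T) = { 'g' }

Productions for F:
  F → T S: FIRST = { 'g' }
  F → /: FIRST = { '/' }
Productions for S:
  S → / g: FIRST = { '/' }
  S → /: FIRST = { '/' }
  S → ε: FIRST = { ε }
  S → T a F: FIRST = { 'g' }
Productions for T:
  T → g F g: FIRST = { 'g' }
  T → g F: FIRST = { 'g' }

Conflict for S: S → / g and S → /
  Overlap: { '/' }
Conflict for T: T → g F g and T → g F
  Overlap: { 'g' }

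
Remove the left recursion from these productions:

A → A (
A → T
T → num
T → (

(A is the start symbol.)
A → T A'
A' → ( A'
A' → ε
T → num
T → (

A is directly left-recursive. The standard transformation for
  A → A α₁ | ... | A α_m | β₁ | ... | β_n
is
  A  → β₁ A' | ... | β_n A'
  A' → α₁ A' | ... | α_m A' | ε

A → T becomes A → T A'
A → A ( becomes A' → ( A'
Add A' → ε

Productions for other non-terminals are unchanged:
  T → num
  T → (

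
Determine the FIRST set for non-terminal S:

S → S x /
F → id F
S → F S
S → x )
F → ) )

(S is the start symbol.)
{ ')', 'id', 'x' }

To compute FIRST(S), examine every production with S on the left-hand side, reading each right-hand side left to right until a non-nullable symbol is reached.

FIRST sets of the other non-terminals involved (by the same procedure, iterated to a fixed point):
  FIRST(F) = { ')', 'id' }

From S → S x /:
  - S is the symbol being defined: contributes nothing new
    S is not nullable, so stop
From S → F S:
  - F is a non-terminal: add FIRST(F) \ {ε} = { ')', 'id' }
    F is not nullable, so stop
From S → x ):
  - x is a terminal: add 'x' and stop

Collecting: FIRST(S) = { ')', 'id', 'x' }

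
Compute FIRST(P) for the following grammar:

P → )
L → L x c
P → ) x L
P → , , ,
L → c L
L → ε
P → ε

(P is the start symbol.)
To compute FIRST(P), examine every production with P on the left-hand side, reading each right-hand side left to right until a non-nullable symbol is reached.

From P → ):
  - ')' is a terminal: add ')' and stop
From P → ) x L:
  - ')' is a terminal: add ')' and stop
From P → , , ,:
  - ',' is a terminal: add ',' and stop
From P → ε:
  - ε-production, so ε ∈ FIRST(P)

Collecting: FIRST(P) = { ')', ',', ε }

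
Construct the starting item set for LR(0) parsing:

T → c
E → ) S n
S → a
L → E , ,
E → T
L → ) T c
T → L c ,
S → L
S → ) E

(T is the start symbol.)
First, augment the grammar with T' → T
I₀ = CLOSURE({ [T' → . T] }):
  [T' → . T] has the dot before T: add [T → . c], [T → . L c ,]
  [T → . L c ,] has the dot before L: add [L → . E , ,], [L → . ) T c]
  [L → . E , ,] has the dot before E: add [E → . ) S n], [E → . T]
No further items can be added.

I₀ = { [E → . ) S n], [E → . T], [L → . ) T c], [L → . E , ,], [T → . L c ,], [T → . c], [T' → . T] }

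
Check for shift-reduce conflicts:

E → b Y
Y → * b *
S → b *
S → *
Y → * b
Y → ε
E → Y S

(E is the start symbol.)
Yes — I0: [Y → .] vs [E → . b Y]; I4: [Y → .] vs [Y → . * b]; I10: [Y → * b .] vs [Y → * b . *]

A shift-reduce conflict occurs when an LR(0) state has both:
  - a complete (reduce) item [A → α .] (dot at the end), and
  - a shift item [B → β . c γ] (dot before a terminal).

Augment with E' → E and build the canonical LR(0) collection (I0 = CLOSURE({[E' → . E]}), then GOTO on every symbol after a dot until no new states appear). It has 12 states:
  I0: { [E → . Y S], [E → . b Y], [E' → . E], [Y → . * b *], [Y → . * b], [Y → .] }  — shift, reduce
  I1: { [Y → * . b *], [Y → * . b] }  — shift
  I2: { [E' → E .] }  — accept
  I3: { [E → Y . S], [S → . *], [S → . b *] }  — shift
  I4: { [E → b . Y], [Y → . * b *], [Y → . * b], [Y → .] }  — shift, reduce
  I5: { [E → b Y .] }  — reduce
  I6: { [S → * .] }  — reduce
  I7: { [E → Y S .] }  — reduce
  I8: { [S → b . *] }  — shift
  I9: { [S → b * .] }  — reduce
  I10: { [Y → * b . *], [Y → * b .] }  — shift, reduce
  I11: { [Y → * b * .] }  — reduce

I0 contains reduce item [Y → .] and shift items [E → . b Y], [Y → . * b], [Y → . * b *] — shift-reduce conflict.
I4 contains reduce item [Y → .] and shift items [Y → . * b], [Y → . * b *] — shift-reduce conflict.
I10 contains reduce item [Y → * b .] and shift item [Y → * b . *] — shift-reduce conflict.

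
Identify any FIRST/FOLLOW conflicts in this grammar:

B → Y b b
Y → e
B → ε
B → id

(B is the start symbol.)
No FIRST/FOLLOW conflicts.

Nullable non-terminals: B.
FIRST sets used below: FIRST(Y) = { 'e' }

B: nullable alternative(s) B → ε; FOLLOW(B) = { $ }
  B → Y b b: FIRST \ {ε} = { 'e' } — disjoint from FOLLOW(B)
  B → ε: FIRST \ {ε} = { } — this is the only nullable alternative, skip
  B → id: FIRST \ {ε} = { 'id' } — disjoint from FOLLOW(B)

Y has no nullable alternative, so no FIRST/FOLLOW check is needed there.

No FIRST/FOLLOW conflicts found.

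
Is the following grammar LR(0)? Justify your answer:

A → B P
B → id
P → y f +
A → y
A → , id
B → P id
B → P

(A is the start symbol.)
No. Shift-reduce conflict between [B → P .] and [B → P . id]

Augment with A' → A and build the canonical LR(0) collection (I0 = CLOSURE({[A' → . A]}), then GOTO on every symbol after a dot until no new states appear). It has 13 states:
  I0: { [A → . , id], [A → . B P], [A → . y], [A' → . A], [B → . P id], [B → . P], [B → . id], [P → . y f +] }  — shift
  I1: { [A → , . id] }  — shift
  I2: { [A' → A .] }  — accept
  I3: { [A → B . P], [P → . y f +] }  — shift
  I4: { [B → P . id], [B → P .] }  — shift, reduce
  I5: { [B → id .] }  — reduce
  I6: { [A → y .], [P → y . f +] }  — shift, reduce
  I7: { [P → y f . +] }  — shift
  I8: { [P → y f + .] }  — reduce
  I9: { [B → P id .] }  — reduce
  I10: { [A → B P .] }  — reduce
  I11: { [P → y . f +] }  — shift
  I12: { [A → , id .] }  — reduce

Conflict in state I4:
  Shift-reduce conflict between [B → P .] and [B → P . id]
So the grammar is NOT LR(0).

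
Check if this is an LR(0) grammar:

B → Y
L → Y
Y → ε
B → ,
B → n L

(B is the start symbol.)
No. Shift-reduce conflict between [Y → .] and [B → . ,]

A grammar is LR(0) if no state in the canonical LR(0) collection has:
  - both a shift item (dot before a terminal) and a complete item (shift-reduce conflict), or
  - two or more complete items (reduce-reduce conflict; the accept item [B' → B .] counts as a complete item here).

Augment with B' → B and build the canonical LR(0) collection (I0 = CLOSURE({[B' → . B]}), then GOTO on every symbol after a dot until no new states appear). It has 7 states:
  I0: { [B → . ,], [B → . Y], [B → . n L], [B' → . B], [Y → .] }  — shift, reduce
  I1: { [B → , .] }  — reduce
  I2: { [B' → B .] }  — accept
  I3: { [B → Y .] }  — reduce
  I4: { [B → n . L], [L → . Y], [Y → .] }  — reduce
  I5: { [B → n L .] }  — reduce
  I6: { [L → Y .] }  — reduce

Conflict in state I0:
  Shift-reduce conflict between [Y → .] and [B → . ,]
So the grammar is NOT LR(0).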